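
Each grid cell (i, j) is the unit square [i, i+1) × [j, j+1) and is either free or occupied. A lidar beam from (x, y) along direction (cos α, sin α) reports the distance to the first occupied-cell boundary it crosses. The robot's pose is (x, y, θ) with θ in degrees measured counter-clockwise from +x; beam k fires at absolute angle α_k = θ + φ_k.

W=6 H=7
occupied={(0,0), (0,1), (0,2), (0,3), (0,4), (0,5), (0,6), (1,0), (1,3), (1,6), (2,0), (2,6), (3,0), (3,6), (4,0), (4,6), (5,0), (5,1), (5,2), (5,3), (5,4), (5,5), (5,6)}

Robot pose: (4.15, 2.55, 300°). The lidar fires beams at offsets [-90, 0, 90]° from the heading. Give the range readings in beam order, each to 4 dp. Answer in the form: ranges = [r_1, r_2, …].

ranges = [3.1000, 1.7000, 0.9815]

beam 1: φ=-90°, α=210°
  dir = (cos 210°, sin 210°) = (-0.8660, -0.5000); from cell (4,2)
  next x-line at t=0.1732, next y-line at t=1.1000; Δt_x=1.1547, Δt_y=2.0000
    x: enter (3,2) at t=0.1732
    y: enter (3,1) at t=1.1000
    x: enter (2,1) at t=1.3279
    x: enter (1,1) at t=2.4826
    y: enter (1,0) at t=3.1000 ← occupied
  → r_1 = 3.1000
beam 2: φ=0°, α=300°
  dir = (cos 300°, sin 300°) = (0.5000, -0.8660); from cell (4,2)
  next x-line at t=1.7000, next y-line at t=0.6351; Δt_x=2.0000, Δt_y=1.1547
    y: enter (4,1) at t=0.6351
    x: enter (5,1) at t=1.7000 ← occupied
  → r_2 = 1.7000
beam 3: φ=90°, α=30°
  dir = (cos 30°, sin 30°) = (0.8660, 0.5000); from cell (4,2)
  next x-line at t=0.9815, next y-line at t=0.9000; Δt_x=1.1547, Δt_y=2.0000
    y: enter (4,3) at t=0.9000
    x: enter (5,3) at t=0.9815 ← occupied
  → r_3 = 0.9815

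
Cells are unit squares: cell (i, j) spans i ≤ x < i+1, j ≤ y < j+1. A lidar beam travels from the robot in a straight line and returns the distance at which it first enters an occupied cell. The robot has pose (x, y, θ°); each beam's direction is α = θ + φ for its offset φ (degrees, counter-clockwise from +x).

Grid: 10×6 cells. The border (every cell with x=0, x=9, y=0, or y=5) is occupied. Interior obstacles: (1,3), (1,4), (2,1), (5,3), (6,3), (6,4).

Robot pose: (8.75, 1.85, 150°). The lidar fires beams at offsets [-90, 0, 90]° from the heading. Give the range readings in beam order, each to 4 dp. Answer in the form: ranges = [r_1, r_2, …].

ranges = [0.5000, 2.3000, 0.9815]

beam 1: φ=-90°, α=60°
  d=(0.5000,0.8660)  start (8,1)  tX=0.5000 tY=0.1732  stride 1/|dx|=2.0000 1/|dy|=1.1547
    cross y-line → (8,2), t=0.1732
    cross x-line → (9,2), t=0.5000 (wall)
  → r_1 = 0.5000
beam 2: φ=0°, α=150°
  d=(-0.8660,0.5000)  start (8,1)  tX=0.8660 tY=0.3000  stride 1/|dx|=1.1547 1/|dy|=2.0000
    cross y-line → (8,2), t=0.3000
    cross x-line → (7,2), t=0.8660
    cross x-line → (6,2), t=2.0207
    cross y-line → (6,3), t=2.3000 (wall)
  → r_2 = 2.3000
beam 3: φ=90°, α=240°
  d=(-0.5000,-0.8660)  start (8,1)  tX=1.5000 tY=0.9815  stride 1/|dx|=2.0000 1/|dy|=1.1547
    cross y-line → (8,0), t=0.9815 (wall)
  → r_3 = 0.9815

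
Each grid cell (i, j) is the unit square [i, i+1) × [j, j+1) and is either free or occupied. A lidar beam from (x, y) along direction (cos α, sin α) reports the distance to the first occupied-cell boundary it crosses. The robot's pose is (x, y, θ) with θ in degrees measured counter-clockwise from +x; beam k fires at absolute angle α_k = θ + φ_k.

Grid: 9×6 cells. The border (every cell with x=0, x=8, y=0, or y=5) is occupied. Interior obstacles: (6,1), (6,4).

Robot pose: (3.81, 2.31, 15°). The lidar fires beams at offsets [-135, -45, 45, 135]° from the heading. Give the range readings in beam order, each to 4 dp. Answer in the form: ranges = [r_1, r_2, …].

beam 1: φ=-135°, α=240°
  dir = (cos 240°, sin 240°) = (-0.5000, -0.8660); from cell (3,2)
  next x-line at t=1.6200, next y-line at t=0.3580; Δt_x=2.0000, Δt_y=1.1547
    y: enter (3,1) at t=0.3580
    y: enter (3,0) at t=1.5127 ← occupied
  → r_1 = 1.5127
beam 2: φ=-45°, α=330°
  dir = (cos 330°, sin 330°) = (0.8660, -0.5000); from cell (3,2)
  next x-line at t=0.2194, next y-line at t=0.6200; Δt_x=1.1547, Δt_y=2.0000
    x: enter (4,2) at t=0.2194
    y: enter (4,1) at t=0.6200
    x: enter (5,1) at t=1.3741
    x: enter (6,1) at t=2.5288 ← occupied
  → r_2 = 2.5288
beam 3: φ=45°, α=60°
  dir = (cos 60°, sin 60°) = (0.5000, 0.8660); from cell (3,2)
  next x-line at t=0.3800, next y-line at t=0.7967; Δt_x=2.0000, Δt_y=1.1547
    x: enter (4,2) at t=0.3800
    y: enter (4,3) at t=0.7967
    y: enter (4,4) at t=1.9514
    x: enter (5,4) at t=2.3800
    y: enter (5,5) at t=3.1061 ← occupied
  → r_3 = 3.1061
beam 4: φ=135°, α=150°
  dir = (cos 150°, sin 150°) = (-0.8660, 0.5000); from cell (3,2)
  next x-line at t=0.9353, next y-line at t=1.3800; Δt_x=1.1547, Δt_y=2.0000
    x: enter (2,2) at t=0.9353
    y: enter (2,3) at t=1.3800
    x: enter (1,3) at t=2.0900
    x: enter (0,3) at t=3.2447 ← occupied
  → r_4 = 3.2447

ranges = [1.5127, 2.5288, 3.1061, 3.2447]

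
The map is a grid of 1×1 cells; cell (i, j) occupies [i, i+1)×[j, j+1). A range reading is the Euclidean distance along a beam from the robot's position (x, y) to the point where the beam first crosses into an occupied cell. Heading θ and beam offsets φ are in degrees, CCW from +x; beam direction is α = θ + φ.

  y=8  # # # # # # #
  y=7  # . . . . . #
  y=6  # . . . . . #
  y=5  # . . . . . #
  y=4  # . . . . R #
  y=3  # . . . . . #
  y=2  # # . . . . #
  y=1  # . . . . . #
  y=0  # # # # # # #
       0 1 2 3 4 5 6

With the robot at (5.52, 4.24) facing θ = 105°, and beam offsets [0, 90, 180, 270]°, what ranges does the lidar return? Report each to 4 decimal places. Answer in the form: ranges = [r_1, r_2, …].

ranges = [3.8926, 4.6794, 1.8546, 0.4969]

beam 1: φ=0°, α=105°
  direction (-0.2588, 0.9659); cell (5,4); t to first gridline: x 2.0091, y 0.7868 (then +3.8637 / +1.0353)
    (5,5) via y @ 0.7868
    (5,6) via y @ 1.8221
    (4,6) via x @ 2.0091
    (4,7) via y @ 2.8574
    (4,8) via y @ 3.8926  # hit
  → r_1 = 3.8926
beam 2: φ=90°, α=195°
  direction (-0.9659, -0.2588); cell (5,4); t to first gridline: x 0.5383, y 0.9273 (then +1.0353 / +3.8637)
    (4,4) via x @ 0.5383
    (4,3) via y @ 0.9273
    (3,3) via x @ 1.5736
    (2,3) via x @ 2.6089
    (1,3) via x @ 3.6442
    (0,3) via x @ 4.6794  # hit
  → r_2 = 4.6794
beam 3: φ=180°, α=285°
  direction (0.2588, -0.9659); cell (5,4); t to first gridline: x 1.8546, y 0.2485 (then +3.8637 / +1.0353)
    (5,3) via y @ 0.2485
    (5,2) via y @ 1.2837
    (6,2) via x @ 1.8546  # hit
  → r_3 = 1.8546
beam 4: φ=270°, α=15°
  direction (0.9659, 0.2588); cell (5,4); t to first gridline: x 0.4969, y 2.9364 (then +1.0353 / +3.8637)
    (6,4) via x @ 0.4969  # hit
  → r_4 = 0.4969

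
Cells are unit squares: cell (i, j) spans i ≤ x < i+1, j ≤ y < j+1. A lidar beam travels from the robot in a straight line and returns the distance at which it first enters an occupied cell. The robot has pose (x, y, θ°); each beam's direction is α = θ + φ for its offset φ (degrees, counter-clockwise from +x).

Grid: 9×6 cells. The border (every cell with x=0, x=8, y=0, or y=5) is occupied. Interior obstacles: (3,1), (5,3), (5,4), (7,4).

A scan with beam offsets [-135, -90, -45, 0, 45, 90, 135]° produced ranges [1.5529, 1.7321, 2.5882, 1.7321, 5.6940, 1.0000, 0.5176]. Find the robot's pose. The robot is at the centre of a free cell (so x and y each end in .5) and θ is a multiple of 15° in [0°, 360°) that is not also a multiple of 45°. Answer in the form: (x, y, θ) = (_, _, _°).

Candidates: 24 free-cell centres × 16 headings = 384 poses. Raycast each; keep the one whose scan matches to 4 dp.
  (3.5, 3.5, 240°): beam 2 = 2.8868 ≠ 1.7321 ✗
  (4.5, 2.5, 105°): beam 1 = 3.0000 ≠ 1.5529 ✗
  (1.5, 3.5, 150°): beam 1 = 3.6235 ≠ 1.5529 ✗
  (2.5, 1.5, 285°): beam 1 = 1.7321 ≠ 1.5529 ✗
  …
  (6.5, 1.5, 120°): r_1=1.5529, r_2=1.7321, r_3=2.5882, r_4=1.7321, r_5=5.6940, r_6=1.0000, r_7=0.5176 — all match ✓
Unique over the lattice → pose = (6.5, 1.5, 120°).

(x, y, θ) = (6.5, 1.5, 120°)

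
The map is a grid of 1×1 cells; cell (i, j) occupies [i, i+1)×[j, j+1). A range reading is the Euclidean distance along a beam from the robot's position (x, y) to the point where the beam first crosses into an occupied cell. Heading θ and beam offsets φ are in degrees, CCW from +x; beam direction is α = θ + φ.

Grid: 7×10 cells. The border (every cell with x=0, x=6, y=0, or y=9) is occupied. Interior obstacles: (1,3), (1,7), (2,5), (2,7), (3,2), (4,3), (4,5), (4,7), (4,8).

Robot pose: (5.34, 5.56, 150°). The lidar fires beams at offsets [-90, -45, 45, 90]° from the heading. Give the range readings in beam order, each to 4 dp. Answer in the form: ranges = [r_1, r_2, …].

ranges = [1.3200, 1.4908, 0.3520, 1.8013]

beam 1: φ=-90°, α=60°
  dir = (cos 60°, sin 60°) = (0.5000, 0.8660); from cell (5,5)
  next x-line at t=1.3200, next y-line at t=0.5081; Δt_x=2.0000, Δt_y=1.1547
    y: enter (5,6) at t=0.5081
    x: enter (6,6) at t=1.3200 ← occupied
  → r_1 = 1.3200
beam 2: φ=-45°, α=105°
  dir = (cos 105°, sin 105°) = (-0.2588, 0.9659); from cell (5,5)
  next x-line at t=1.3137, next y-line at t=0.4555; Δt_x=3.8637, Δt_y=1.0353
    y: enter (5,6) at t=0.4555
    x: enter (4,6) at t=1.3137
    y: enter (4,7) at t=1.4908 ← occupied
  → r_2 = 1.4908
beam 3: φ=45°, α=195°
  dir = (cos 195°, sin 195°) = (-0.9659, -0.2588); from cell (5,5)
  next x-line at t=0.3520, next y-line at t=2.1637; Δt_x=1.0353, Δt_y=3.8637
    x: enter (4,5) at t=0.3520 ← occupied
  → r_3 = 0.3520
beam 4: φ=90°, α=240°
  dir = (cos 240°, sin 240°) = (-0.5000, -0.8660); from cell (5,5)
  next x-line at t=0.6800, next y-line at t=0.6466; Δt_x=2.0000, Δt_y=1.1547
    y: enter (5,4) at t=0.6466
    x: enter (4,4) at t=0.6800
    y: enter (4,3) at t=1.8013 ← occupied
  → r_4 = 1.8013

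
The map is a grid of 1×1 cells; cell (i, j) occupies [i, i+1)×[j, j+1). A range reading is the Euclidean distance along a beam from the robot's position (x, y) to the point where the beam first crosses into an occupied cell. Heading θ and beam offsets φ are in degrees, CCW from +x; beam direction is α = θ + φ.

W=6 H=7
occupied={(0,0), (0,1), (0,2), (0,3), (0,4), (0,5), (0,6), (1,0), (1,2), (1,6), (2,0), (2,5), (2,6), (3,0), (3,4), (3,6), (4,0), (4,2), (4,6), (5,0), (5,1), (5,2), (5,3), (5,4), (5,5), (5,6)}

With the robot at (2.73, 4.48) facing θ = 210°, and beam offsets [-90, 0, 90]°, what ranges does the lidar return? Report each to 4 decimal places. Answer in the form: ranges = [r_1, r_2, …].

ranges = [0.6004, 1.9976, 0.5400]

beam 1: φ=-90°, α=120°
  cosα=-0.5000 sinα=0.8660 | (2,4) | tMaxX 1.4600 tMaxY 0.6004 | tΔX 2.0000 tΔY 1.1547
    t=0.6004 [y] (2,5) — stop
  → r_1 = 0.6004
beam 2: φ=0°, α=210°
  cosα=-0.8660 sinα=-0.5000 | (2,4) | tMaxX 0.8429 tMaxY 0.9600 | tΔX 1.1547 tΔY 2.0000
    t=0.8429 [x] (1,4)
    t=0.9600 [y] (1,3)
    t=1.9976 [x] (0,3) — stop
  → r_2 = 1.9976
beam 3: φ=90°, α=300°
  cosα=0.5000 sinα=-0.8660 | (2,4) | tMaxX 0.5400 tMaxY 0.5543 | tΔX 2.0000 tΔY 1.1547
    t=0.5400 [x] (3,4) — stop
  → r_3 = 0.5400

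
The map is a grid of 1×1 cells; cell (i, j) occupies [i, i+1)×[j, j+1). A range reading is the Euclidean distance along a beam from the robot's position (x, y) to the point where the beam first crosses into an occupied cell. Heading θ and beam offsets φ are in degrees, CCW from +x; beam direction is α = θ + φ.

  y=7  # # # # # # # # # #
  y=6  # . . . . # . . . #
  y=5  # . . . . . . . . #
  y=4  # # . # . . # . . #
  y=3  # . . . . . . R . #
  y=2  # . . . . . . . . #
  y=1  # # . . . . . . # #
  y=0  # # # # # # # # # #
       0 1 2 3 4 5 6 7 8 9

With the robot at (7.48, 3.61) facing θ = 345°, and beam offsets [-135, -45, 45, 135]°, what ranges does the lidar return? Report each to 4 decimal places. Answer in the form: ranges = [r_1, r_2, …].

ranges = [5.2200, 1.8591, 1.7551, 0.9600]

beam 1: φ=-135°, α=210°
  d=(-0.8660,-0.5000)  start (7,3)  tX=0.5543 tY=1.2200  stride 1/|dx|=1.1547 1/|dy|=2.0000
    cross x-line → (6,3), t=0.5543
    cross y-line → (6,2), t=1.2200
    cross x-line → (5,2), t=1.7090
    cross x-line → (4,2), t=2.8637
    cross y-line → (4,1), t=3.2200
    cross x-line → (3,1), t=4.0184
    cross x-line → (2,1), t=5.1731
    cross y-line → (2,0), t=5.2200 (wall)
  → r_1 = 5.2200
beam 2: φ=-45°, α=300°
  d=(0.5000,-0.8660)  start (7,3)  tX=1.0400 tY=0.7044  stride 1/|dx|=2.0000 1/|dy|=1.1547
    cross y-line → (7,2), t=0.7044
    cross x-line → (8,2), t=1.0400
    cross y-line → (8,1), t=1.8591 (wall)
  → r_2 = 1.8591
beam 3: φ=45°, α=30°
  d=(0.8660,0.5000)  start (7,3)  tX=0.6004 tY=0.7800  stride 1/|dx|=1.1547 1/|dy|=2.0000
    cross x-line → (8,3), t=0.6004
    cross y-line → (8,4), t=0.7800
    cross x-line → (9,4), t=1.7551 (wall)
  → r_3 = 1.7551
beam 4: φ=135°, α=120°
  d=(-0.5000,0.8660)  start (7,3)  tX=0.9600 tY=0.4503  stride 1/|dx|=2.0000 1/|dy|=1.1547
    cross y-line → (7,4), t=0.4503
    cross x-line → (6,4), t=0.9600 (wall)
  → r_4 = 0.9600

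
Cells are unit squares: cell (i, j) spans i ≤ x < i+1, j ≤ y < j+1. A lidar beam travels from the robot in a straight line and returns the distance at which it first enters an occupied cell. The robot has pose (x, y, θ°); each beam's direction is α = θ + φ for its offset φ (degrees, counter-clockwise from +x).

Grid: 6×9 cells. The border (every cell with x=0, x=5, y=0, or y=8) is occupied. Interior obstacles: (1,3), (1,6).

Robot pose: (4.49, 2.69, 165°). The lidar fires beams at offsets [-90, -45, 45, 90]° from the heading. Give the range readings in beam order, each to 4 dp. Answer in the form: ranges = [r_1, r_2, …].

ranges = [1.9705, 6.1315, 3.3800, 1.7496]

beam 1: φ=-90°, α=75°
  cosα=0.2588 sinα=0.9659 | (4,2) | tMaxX 1.9705 tMaxY 0.3209 | tΔX 3.8637 tΔY 1.0353
    t=0.3209 [y] (4,3)
    t=1.3562 [y] (4,4)
    t=1.9705 [x] (5,4) — stop
  → r_1 = 1.9705
beam 2: φ=-45°, α=120°
  cosα=-0.5000 sinα=0.8660 | (4,2) | tMaxX 0.9800 tMaxY 0.3580 | tΔX 2.0000 tΔY 1.1547
    t=0.3580 [y] (4,3)
    t=0.9800 [x] (3,3)
    t=1.5127 [y] (3,4)
    t=2.6674 [y] (3,5)
    t=2.9800 [x] (2,5)
    t=3.8221 [y] (2,6)
    t=4.9768 [y] (2,7)
    t=4.9800 [x] (1,7)
    t=6.1315 [y] (1,8) — stop
  → r_2 = 6.1315
beam 3: φ=45°, α=210°
  cosα=-0.8660 sinα=-0.5000 | (4,2) | tMaxX 0.5658 tMaxY 1.3800 | tΔX 1.1547 tΔY 2.0000
    t=0.5658 [x] (3,2)
    t=1.3800 [y] (3,1)
    t=1.7205 [x] (2,1)
    t=2.8752 [x] (1,1)
    t=3.3800 [y] (1,0) — stop
  → r_3 = 3.3800
beam 4: φ=90°, α=255°
  cosα=-0.2588 sinα=-0.9659 | (4,2) | tMaxX 1.8932 tMaxY 0.7143 | tΔX 3.8637 tΔY 1.0353
    t=0.7143 [y] (4,1)
    t=1.7496 [y] (4,0) — stop
  → r_4 = 1.7496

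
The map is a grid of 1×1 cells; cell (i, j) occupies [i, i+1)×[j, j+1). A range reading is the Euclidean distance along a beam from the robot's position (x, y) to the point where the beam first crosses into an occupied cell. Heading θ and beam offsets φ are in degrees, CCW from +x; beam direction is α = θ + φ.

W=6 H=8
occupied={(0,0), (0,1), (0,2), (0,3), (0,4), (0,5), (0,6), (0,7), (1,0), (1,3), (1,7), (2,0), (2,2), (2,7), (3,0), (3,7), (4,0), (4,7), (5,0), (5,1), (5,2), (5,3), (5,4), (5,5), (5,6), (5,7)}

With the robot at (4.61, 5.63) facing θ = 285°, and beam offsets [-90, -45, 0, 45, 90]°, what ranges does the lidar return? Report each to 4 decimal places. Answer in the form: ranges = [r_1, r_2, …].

ranges = [3.7373, 3.2200, 1.5068, 0.4503, 0.4038]

beam 1: φ=-90°, α=195°
  cosα=-0.9659 sinα=-0.2588 | (4,5) | tMaxX 0.6315 tMaxY 2.4341 | tΔX 1.0353 tΔY 3.8637
    t=0.6315 [x] (3,5)
    t=1.6668 [x] (2,5)
    t=2.4341 [y] (2,4)
    t=2.7021 [x] (1,4)
    t=3.7373 [x] (0,4) — stop
  → r_1 = 3.7373
beam 2: φ=-45°, α=240°
  cosα=-0.5000 sinα=-0.8660 | (4,5) | tMaxX 1.2200 tMaxY 0.7275 | tΔX 2.0000 tΔY 1.1547
    t=0.7275 [y] (4,4)
    t=1.2200 [x] (3,4)
    t=1.8822 [y] (3,3)
    t=3.0369 [y] (3,2)
    t=3.2200 [x] (2,2) — stop
  → r_2 = 3.2200
beam 3: φ=0°, α=285°
  cosα=0.2588 sinα=-0.9659 | (4,5) | tMaxX 1.5068 tMaxY 0.6522 | tΔX 3.8637 tΔY 1.0353
    t=0.6522 [y] (4,4)
    t=1.5068 [x] (5,4) — stop
  → r_3 = 1.5068
beam 4: φ=45°, α=330°
  cosα=0.8660 sinα=-0.5000 | (4,5) | tMaxX 0.4503 tMaxY 1.2600 | tΔX 1.1547 tΔY 2.0000
    t=0.4503 [x] (5,5) — stop
  → r_4 = 0.4503
beam 5: φ=90°, α=15°
  cosα=0.9659 sinα=0.2588 | (4,5) | tMaxX 0.4038 tMaxY 1.4296 | tΔX 1.0353 tΔY 3.8637
    t=0.4038 [x] (5,5) — stop
  → r_5 = 0.4038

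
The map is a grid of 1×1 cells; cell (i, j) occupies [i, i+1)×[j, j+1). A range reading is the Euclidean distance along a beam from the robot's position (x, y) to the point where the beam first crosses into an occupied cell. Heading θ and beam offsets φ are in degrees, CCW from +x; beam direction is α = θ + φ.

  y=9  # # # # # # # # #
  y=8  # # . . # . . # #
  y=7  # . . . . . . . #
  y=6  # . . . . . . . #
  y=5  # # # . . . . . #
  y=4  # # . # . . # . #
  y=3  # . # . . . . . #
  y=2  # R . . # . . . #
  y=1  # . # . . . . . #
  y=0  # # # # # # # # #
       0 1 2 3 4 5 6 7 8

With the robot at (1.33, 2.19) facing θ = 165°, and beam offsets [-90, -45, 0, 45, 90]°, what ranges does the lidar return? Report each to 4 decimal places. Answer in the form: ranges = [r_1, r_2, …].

beam 1: φ=-90°, α=75°
  dir = (cos 75°, sin 75°) = (0.2588, 0.9659); from cell (1,2)
  next x-line at t=2.5887, next y-line at t=0.8386; Δt_x=3.8637, Δt_y=1.0353
    y: enter (1,3) at t=0.8386
    y: enter (1,4) at t=1.8738 ← occupied
  → r_1 = 1.8738
beam 2: φ=-45°, α=120°
  dir = (cos 120°, sin 120°) = (-0.5000, 0.8660); from cell (1,2)
  next x-line at t=0.6600, next y-line at t=0.9353; Δt_x=2.0000, Δt_y=1.1547
    x: enter (0,2) at t=0.6600 ← occupied
  → r_2 = 0.6600
beam 3: φ=0°, α=165°
  dir = (cos 165°, sin 165°) = (-0.9659, 0.2588); from cell (1,2)
  next x-line at t=0.3416, next y-line at t=3.1296; Δt_x=1.0353, Δt_y=3.8637
    x: enter (0,2) at t=0.3416 ← occupied
  → r_3 = 0.3416
beam 4: φ=45°, α=210°
  dir = (cos 210°, sin 210°) = (-0.8660, -0.5000); from cell (1,2)
  next x-line at t=0.3811, next y-line at t=0.3800; Δt_x=1.1547, Δt_y=2.0000
    y: enter (1,1) at t=0.3800
    x: enter (0,1) at t=0.3811 ← occupied
  → r_4 = 0.3811
beam 5: φ=90°, α=255°
  dir = (cos 255°, sin 255°) = (-0.2588, -0.9659); from cell (1,2)
  next x-line at t=1.2750, next y-line at t=0.1967; Δt_x=3.8637, Δt_y=1.0353
    y: enter (1,1) at t=0.1967
    y: enter (1,0) at t=1.2320 ← occupied
  → r_5 = 1.2320

ranges = [1.8738, 0.6600, 0.3416, 0.3811, 1.2320]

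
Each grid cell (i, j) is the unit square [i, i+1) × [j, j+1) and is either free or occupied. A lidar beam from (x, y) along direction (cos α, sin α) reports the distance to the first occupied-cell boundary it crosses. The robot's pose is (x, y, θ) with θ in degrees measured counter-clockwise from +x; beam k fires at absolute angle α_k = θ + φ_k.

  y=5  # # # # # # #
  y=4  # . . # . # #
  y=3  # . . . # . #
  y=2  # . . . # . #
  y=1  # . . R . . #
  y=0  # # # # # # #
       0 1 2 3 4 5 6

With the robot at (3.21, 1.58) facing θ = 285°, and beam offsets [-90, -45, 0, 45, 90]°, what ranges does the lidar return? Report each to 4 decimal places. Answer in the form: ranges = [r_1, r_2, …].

ranges = [2.2409, 0.6697, 0.6005, 1.1600, 1.6228]

beam 1: φ=-90°, α=195°
  d=(-0.9659,-0.2588)  start (3,1)  tX=0.2174 tY=2.2409  stride 1/|dx|=1.0353 1/|dy|=3.8637
    cross x-line → (2,1), t=0.2174
    cross x-line → (1,1), t=1.2527
    cross y-line → (1,0), t=2.2409 (wall)
  → r_1 = 2.2409
beam 2: φ=-45°, α=240°
  d=(-0.5000,-0.8660)  start (3,1)  tX=0.4200 tY=0.6697  stride 1/|dx|=2.0000 1/|dy|=1.1547
    cross x-line → (2,1), t=0.4200
    cross y-line → (2,0), t=0.6697 (wall)
  → r_2 = 0.6697
beam 3: φ=0°, α=285°
  d=(0.2588,-0.9659)  start (3,1)  tX=3.0523 tY=0.6005  stride 1/|dx|=3.8637 1/|dy|=1.0353
    cross y-line → (3,0), t=0.6005 (wall)
  → r_3 = 0.6005
beam 4: φ=45°, α=330°
  d=(0.8660,-0.5000)  start (3,1)  tX=0.9122 tY=1.1600  stride 1/|dx|=1.1547 1/|dy|=2.0000
    cross x-line → (4,1), t=0.9122
    cross y-line → (4,0), t=1.1600 (wall)
  → r_4 = 1.1600
beam 5: φ=90°, α=15°
  d=(0.9659,0.2588)  start (3,1)  tX=0.8179 tY=1.6228  stride 1/|dx|=1.0353 1/|dy|=3.8637
    cross x-line → (4,1), t=0.8179
    cross y-line → (4,2), t=1.6228 (wall)
  → r_5 = 1.6228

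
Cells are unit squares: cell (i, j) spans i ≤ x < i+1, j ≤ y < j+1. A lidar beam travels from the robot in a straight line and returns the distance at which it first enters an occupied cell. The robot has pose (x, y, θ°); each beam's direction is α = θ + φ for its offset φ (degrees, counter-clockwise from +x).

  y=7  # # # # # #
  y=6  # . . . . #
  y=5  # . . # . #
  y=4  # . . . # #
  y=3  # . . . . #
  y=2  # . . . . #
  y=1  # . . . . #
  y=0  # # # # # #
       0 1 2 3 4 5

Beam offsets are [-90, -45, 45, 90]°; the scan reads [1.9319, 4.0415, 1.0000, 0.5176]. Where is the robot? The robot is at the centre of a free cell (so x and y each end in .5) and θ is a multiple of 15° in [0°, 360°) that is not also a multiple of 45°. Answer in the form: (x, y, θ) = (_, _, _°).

The pose lattice has 22·16 = 352 candidates. Test each by forward raycasting.
  (4.5, 1.5, 300°): beam 1 = 1.0000 ≠ 1.9319 ✗
  (1.5, 3.5, 345°): beam 2 = 2.8868 ≠ 4.0415 ✗
  (4.5, 5.5, 120°): beam 1 = 0.5774 ≠ 1.9319 ✗
  …
  (1.5, 1.5, 75°): r_1=1.9319, r_2=4.0415, r_3=1.0000, r_4=0.5176 — all match ✓
Unique over the lattice → pose = (1.5, 1.5, 75°).

(x, y, θ) = (1.5, 1.5, 75°)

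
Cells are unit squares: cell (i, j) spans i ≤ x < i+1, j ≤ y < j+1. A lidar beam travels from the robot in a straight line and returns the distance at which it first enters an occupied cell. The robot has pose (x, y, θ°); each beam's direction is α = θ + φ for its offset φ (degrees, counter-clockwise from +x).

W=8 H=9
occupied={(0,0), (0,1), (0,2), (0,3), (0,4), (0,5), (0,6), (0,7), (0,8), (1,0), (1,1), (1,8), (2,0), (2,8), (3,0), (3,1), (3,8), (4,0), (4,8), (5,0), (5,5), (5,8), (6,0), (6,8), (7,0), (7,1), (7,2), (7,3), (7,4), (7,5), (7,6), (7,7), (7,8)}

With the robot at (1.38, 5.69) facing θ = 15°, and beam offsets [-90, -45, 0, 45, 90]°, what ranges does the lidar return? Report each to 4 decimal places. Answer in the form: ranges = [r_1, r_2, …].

beam 1: φ=-90°, α=285°
  dir = (cos 285°, sin 285°) = (0.2588, -0.9659); from cell (1,5)
  next x-line at t=2.3955, next y-line at t=0.7143; Δt_x=3.8637, Δt_y=1.0353
    y: enter (1,4) at t=0.7143
    y: enter (1,3) at t=1.7496
    x: enter (2,3) at t=2.3955
    y: enter (2,2) at t=2.7849
    y: enter (2,1) at t=3.8202
    y: enter (2,0) at t=4.8554 ← occupied
  → r_1 = 4.8554
beam 2: φ=-45°, α=330°
  dir = (cos 330°, sin 330°) = (0.8660, -0.5000); from cell (1,5)
  next x-line at t=0.7159, next y-line at t=1.3800; Δt_x=1.1547, Δt_y=2.0000
    x: enter (2,5) at t=0.7159
    y: enter (2,4) at t=1.3800
    x: enter (3,4) at t=1.8706
    x: enter (4,4) at t=3.0253
    y: enter (4,3) at t=3.3800
    x: enter (5,3) at t=4.1800
    x: enter (6,3) at t=5.3347
    y: enter (6,2) at t=5.3800
    x: enter (7,2) at t=6.4894 ← occupied
  → r_2 = 6.4894
beam 3: φ=0°, α=15°
  dir = (cos 15°, sin 15°) = (0.9659, 0.2588); from cell (1,5)
  next x-line at t=0.6419, next y-line at t=1.1977; Δt_x=1.0353, Δt_y=3.8637
    x: enter (2,5) at t=0.6419
    y: enter (2,6) at t=1.1977
    x: enter (3,6) at t=1.6771
    x: enter (4,6) at t=2.7124
    x: enter (5,6) at t=3.7477
    x: enter (6,6) at t=4.7830
    y: enter (6,7) at t=5.0615
    x: enter (7,7) at t=5.8183 ← occupied
  → r_3 = 5.8183
beam 4: φ=45°, α=60°
  dir = (cos 60°, sin 60°) = (0.5000, 0.8660); from cell (1,5)
  next x-line at t=1.2400, next y-line at t=0.3580; Δt_x=2.0000, Δt_y=1.1547
    y: enter (1,6) at t=0.3580
    x: enter (2,6) at t=1.2400
    y: enter (2,7) at t=1.5127
    y: enter (2,8) at t=2.6674 ← occupied
  → r_4 = 2.6674
beam 5: φ=90°, α=105°
  dir = (cos 105°, sin 105°) = (-0.2588, 0.9659); from cell (1,5)
  next x-line at t=1.4682, next y-line at t=0.3209; Δt_x=3.8637, Δt_y=1.0353
    y: enter (1,6) at t=0.3209
    y: enter (1,7) at t=1.3562
    x: enter (0,7) at t=1.4682 ← occupied
  → r_5 = 1.4682

ranges = [4.8554, 6.4894, 5.8183, 2.6674, 1.4682]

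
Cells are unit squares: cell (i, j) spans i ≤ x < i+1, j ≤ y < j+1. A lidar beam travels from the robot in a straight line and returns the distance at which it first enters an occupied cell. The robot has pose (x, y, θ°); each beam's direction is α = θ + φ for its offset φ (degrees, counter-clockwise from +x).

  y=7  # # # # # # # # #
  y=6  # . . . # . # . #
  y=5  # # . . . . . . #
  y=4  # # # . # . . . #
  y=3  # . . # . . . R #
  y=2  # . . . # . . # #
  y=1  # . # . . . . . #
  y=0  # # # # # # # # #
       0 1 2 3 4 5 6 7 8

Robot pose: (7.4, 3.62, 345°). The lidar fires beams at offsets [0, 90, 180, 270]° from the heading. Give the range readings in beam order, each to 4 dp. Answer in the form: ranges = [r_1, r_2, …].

ranges = [0.6212, 2.3182, 2.4847, 0.6419]

beam 1: φ=0°, α=345°
  dir = (cos 345°, sin 345°) = (0.9659, -0.2588); from cell (7,3)
  next x-line at t=0.6212, next y-line at t=2.3955; Δt_x=1.0353, Δt_y=3.8637
    x: enter (8,3) at t=0.6212 ← occupied
  → r_1 = 0.6212
beam 2: φ=90°, α=75°
  dir = (cos 75°, sin 75°) = (0.2588, 0.9659); from cell (7,3)
  next x-line at t=2.3182, next y-line at t=0.3934; Δt_x=3.8637, Δt_y=1.0353
    y: enter (7,4) at t=0.3934
    y: enter (7,5) at t=1.4287
    x: enter (8,5) at t=2.3182 ← occupied
  → r_2 = 2.3182
beam 3: φ=180°, α=165°
  dir = (cos 165°, sin 165°) = (-0.9659, 0.2588); from cell (7,3)
  next x-line at t=0.4141, next y-line at t=1.4682; Δt_x=1.0353, Δt_y=3.8637
    x: enter (6,3) at t=0.4141
    x: enter (5,3) at t=1.4494
    y: enter (5,4) at t=1.4682
    x: enter (4,4) at t=2.4847 ← occupied
  → r_3 = 2.4847
beam 4: φ=270°, α=255°
  dir = (cos 255°, sin 255°) = (-0.2588, -0.9659); from cell (7,3)
  next x-line at t=1.5455, next y-line at t=0.6419; Δt_x=3.8637, Δt_y=1.0353
    y: enter (7,2) at t=0.6419 ← occupied
  → r_4 = 0.6419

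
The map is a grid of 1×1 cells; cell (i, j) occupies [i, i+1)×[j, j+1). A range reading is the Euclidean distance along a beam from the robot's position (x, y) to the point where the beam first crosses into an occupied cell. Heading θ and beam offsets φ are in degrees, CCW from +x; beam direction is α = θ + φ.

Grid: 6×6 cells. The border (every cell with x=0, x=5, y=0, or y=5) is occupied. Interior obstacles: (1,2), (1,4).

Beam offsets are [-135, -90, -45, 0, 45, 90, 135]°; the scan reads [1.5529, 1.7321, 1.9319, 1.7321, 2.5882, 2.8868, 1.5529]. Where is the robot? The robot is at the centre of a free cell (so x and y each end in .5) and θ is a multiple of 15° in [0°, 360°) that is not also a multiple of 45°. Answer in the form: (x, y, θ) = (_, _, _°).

Candidates: 14 free-cell centres × 16 headings = 224 poses. Raycast each; keep the one whose scan matches to 4 dp.
  (3.5, 3.5, 330°): beam 1 = 1.9319 ≠ 1.5529 ✗
  (3.5, 2.5, 255°): beam 1 = 2.8868 ≠ 1.5529 ✗
  (3.5, 4.5, 345°): beam 1 = 2.8868 ≠ 1.5529 ✗
  (2.5, 4.5, 165°): beam 1 = 1.0000 ≠ 1.5529 ✗
  (3.5, 3.5, 105°): beam 1 = 1.7321 ≠ 1.5529 ✗
  …
  (3.5, 3.5, 210°): r_1=1.5529, r_2=1.7321, r_3=1.9319, r_4=1.7321, r_5=2.5882, r_6=2.8868, r_7=1.5529 — all match ✓
Unique over the lattice → pose = (3.5, 3.5, 210°).

(x, y, θ) = (3.5, 3.5, 210°)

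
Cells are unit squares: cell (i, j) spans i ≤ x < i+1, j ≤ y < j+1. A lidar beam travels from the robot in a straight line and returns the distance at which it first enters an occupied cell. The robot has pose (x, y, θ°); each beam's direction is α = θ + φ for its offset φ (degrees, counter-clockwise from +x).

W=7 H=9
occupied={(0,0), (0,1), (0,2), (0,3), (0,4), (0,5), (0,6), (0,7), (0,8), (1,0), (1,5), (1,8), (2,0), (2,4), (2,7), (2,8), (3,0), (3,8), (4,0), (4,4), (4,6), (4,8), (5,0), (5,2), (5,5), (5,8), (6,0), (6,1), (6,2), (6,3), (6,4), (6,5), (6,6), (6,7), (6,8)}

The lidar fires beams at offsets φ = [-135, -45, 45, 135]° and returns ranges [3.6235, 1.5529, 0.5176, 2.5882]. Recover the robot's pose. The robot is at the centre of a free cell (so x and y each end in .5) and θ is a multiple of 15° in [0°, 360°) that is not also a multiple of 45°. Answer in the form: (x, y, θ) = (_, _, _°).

(x, y, θ) = (2.5, 1.5, 240°)

Enumerate (i+0.5, j+0.5, θ) over the 28 free cells and 16 admissible headings. For each, cast all 4 beams and compare to the given ranges.
  (4.5, 2.5, 30°): beam 1 = 1.5529 ≠ 3.6235 ✗
  (4.5, 7.5, 210°): beam 1 = 0.5176 ≠ 3.6235 ✗
  (2.5, 2.5, 195°): beam 1 = 4.0415 ≠ 3.6235 ✗
  (2.5, 3.5, 15°): beam 1 = 2.8868 ≠ 3.6235 ✗
  …
  (2.5, 1.5, 240°): r_1=3.6235, r_2=1.5529, r_3=0.5176, r_4=2.5882 — all match ✓
Only this pose fits every beam.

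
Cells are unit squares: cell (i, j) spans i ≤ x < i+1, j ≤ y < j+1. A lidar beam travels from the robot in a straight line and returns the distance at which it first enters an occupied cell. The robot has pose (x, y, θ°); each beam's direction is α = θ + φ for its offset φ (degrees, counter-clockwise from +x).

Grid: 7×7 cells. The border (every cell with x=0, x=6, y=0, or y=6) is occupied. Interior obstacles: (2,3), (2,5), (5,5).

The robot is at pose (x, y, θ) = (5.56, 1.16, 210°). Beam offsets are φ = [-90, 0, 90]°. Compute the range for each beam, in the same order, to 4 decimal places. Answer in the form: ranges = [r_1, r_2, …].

ranges = [5.1200, 0.3200, 0.1848]

beam 1: φ=-90°, α=120°
  d=(-0.5000,0.8660)  start (5,1)  tX=1.1200 tY=0.9699  stride 1/|dx|=2.0000 1/|dy|=1.1547
    cross y-line → (5,2), t=0.9699
    cross x-line → (4,2), t=1.1200
    cross y-line → (4,3), t=2.1246
    cross x-line → (3,3), t=3.1200
    cross y-line → (3,4), t=3.2793
    cross y-line → (3,5), t=4.4341
    cross x-line → (2,5), t=5.1200 (wall)
  → r_1 = 5.1200
beam 2: φ=0°, α=210°
  d=(-0.8660,-0.5000)  start (5,1)  tX=0.6466 tY=0.3200  stride 1/|dx|=1.1547 1/|dy|=2.0000
    cross y-line → (5,0), t=0.3200 (wall)
  → r_2 = 0.3200
beam 3: φ=90°, α=300°
  d=(0.5000,-0.8660)  start (5,1)  tX=0.8800 tY=0.1848  stride 1/|dx|=2.0000 1/|dy|=1.1547
    cross y-line → (5,0), t=0.1848 (wall)
  → r_3 = 0.1848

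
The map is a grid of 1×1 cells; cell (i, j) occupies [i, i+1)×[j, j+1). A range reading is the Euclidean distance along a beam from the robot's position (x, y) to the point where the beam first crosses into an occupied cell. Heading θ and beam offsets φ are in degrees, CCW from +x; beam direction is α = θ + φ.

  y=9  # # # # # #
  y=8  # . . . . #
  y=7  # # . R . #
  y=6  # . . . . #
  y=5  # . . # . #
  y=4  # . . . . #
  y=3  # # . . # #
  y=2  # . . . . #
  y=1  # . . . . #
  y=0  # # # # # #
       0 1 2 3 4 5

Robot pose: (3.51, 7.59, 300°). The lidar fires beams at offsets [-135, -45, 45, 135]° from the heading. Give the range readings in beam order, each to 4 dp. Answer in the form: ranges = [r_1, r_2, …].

beam 1: φ=-135°, α=165°
  cosα=-0.9659 sinα=0.2588 | (3,7) | tMaxX 0.5280 tMaxY 1.5841 | tΔX 1.0353 tΔY 3.8637
    t=0.5280 [x] (2,7)
    t=1.5633 [x] (1,7) — stop
  → r_1 = 1.5633
beam 2: φ=-45°, α=255°
  cosα=-0.2588 sinα=-0.9659 | (3,7) | tMaxX 1.9705 tMaxY 0.6108 | tΔX 3.8637 tΔY 1.0353
    t=0.6108 [y] (3,6)
    t=1.6461 [y] (3,5) — stop
  → r_2 = 1.6461
beam 3: φ=45°, α=345°
  cosα=0.9659 sinα=-0.2588 | (3,7) | tMaxX 0.5073 tMaxY 2.2796 | tΔX 1.0353 tΔY 3.8637
    t=0.5073 [x] (4,7)
    t=1.5426 [x] (5,7) — stop
  → r_3 = 1.5426
beam 4: φ=135°, α=75°
  cosα=0.2588 sinα=0.9659 | (3,7) | tMaxX 1.8932 tMaxY 0.4245 | tΔX 3.8637 tΔY 1.0353
    t=0.4245 [y] (3,8)
    t=1.4597 [y] (3,9) — stop
  → r_4 = 1.4597

ranges = [1.5633, 1.6461, 1.5426, 1.4597]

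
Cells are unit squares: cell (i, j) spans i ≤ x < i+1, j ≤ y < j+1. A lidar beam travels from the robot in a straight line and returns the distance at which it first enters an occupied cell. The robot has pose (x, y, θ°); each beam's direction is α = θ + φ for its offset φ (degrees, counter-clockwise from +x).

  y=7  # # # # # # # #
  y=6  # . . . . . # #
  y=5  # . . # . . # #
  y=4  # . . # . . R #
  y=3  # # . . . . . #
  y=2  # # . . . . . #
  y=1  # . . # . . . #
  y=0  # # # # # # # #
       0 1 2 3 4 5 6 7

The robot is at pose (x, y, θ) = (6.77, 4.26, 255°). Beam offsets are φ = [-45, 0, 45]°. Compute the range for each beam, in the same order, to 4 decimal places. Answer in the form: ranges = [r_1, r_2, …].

ranges = [6.5200, 3.3750, 0.4600]

beam 1: φ=-45°, α=210°
  cosα=-0.8660 sinα=-0.5000 | (6,4) | tMaxX 0.8891 tMaxY 0.5200 | tΔX 1.1547 tΔY 2.0000
    t=0.5200 [y] (6,3)
    t=0.8891 [x] (5,3)
    t=2.0438 [x] (4,3)
    t=2.5200 [y] (4,2)
    t=3.1985 [x] (3,2)
    t=4.3532 [x] (2,2)
    t=4.5200 [y] (2,1)
    t=5.5079 [x] (1,1)
    t=6.5200 [y] (1,0) — stop
  → r_1 = 6.5200
beam 2: φ=0°, α=255°
  cosα=-0.2588 sinα=-0.9659 | (6,4) | tMaxX 2.9751 tMaxY 0.2692 | tΔX 3.8637 tΔY 1.0353
    t=0.2692 [y] (6,3)
    t=1.3044 [y] (6,2)
    t=2.3397 [y] (6,1)
    t=2.9751 [x] (5,1)
    t=3.3750 [y] (5,0) — stop
  → r_2 = 3.3750
beam 3: φ=45°, α=300°
  cosα=0.5000 sinα=-0.8660 | (6,4) | tMaxX 0.4600 tMaxY 0.3002 | tΔX 2.0000 tΔY 1.1547
    t=0.3002 [y] (6,3)
    t=0.4600 [x] (7,3) — stop
  → r_3 = 0.4600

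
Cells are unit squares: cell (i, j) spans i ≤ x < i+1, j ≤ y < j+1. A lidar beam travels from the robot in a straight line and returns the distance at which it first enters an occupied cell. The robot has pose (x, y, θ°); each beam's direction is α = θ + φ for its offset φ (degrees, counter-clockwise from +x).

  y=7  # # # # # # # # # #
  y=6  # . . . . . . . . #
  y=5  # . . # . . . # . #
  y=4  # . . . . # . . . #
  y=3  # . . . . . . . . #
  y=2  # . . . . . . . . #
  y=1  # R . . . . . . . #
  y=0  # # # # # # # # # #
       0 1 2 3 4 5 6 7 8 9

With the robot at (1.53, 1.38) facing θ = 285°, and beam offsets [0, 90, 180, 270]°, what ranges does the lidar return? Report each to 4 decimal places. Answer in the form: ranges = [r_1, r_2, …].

ranges = [0.3934, 7.7335, 2.0478, 0.5487]

beam 1: φ=0°, α=285°
  cosα=0.2588 sinα=-0.9659 | (1,1) | tMaxX 1.8159 tMaxY 0.3934 | tΔX 3.8637 tΔY 1.0353
    t=0.3934 [y] (1,0) — stop
  → r_1 = 0.3934
beam 2: φ=90°, α=15°
  cosα=0.9659 sinα=0.2588 | (1,1) | tMaxX 0.4866 tMaxY 2.3955 | tΔX 1.0353 tΔY 3.8637
    t=0.4866 [x] (2,1)
    t=1.5219 [x] (3,1)
    t=2.3955 [y] (3,2)
    t=2.5571 [x] (4,2)
    t=3.5924 [x] (5,2)
    t=4.6277 [x] (6,2)
    t=5.6630 [x] (7,2)
    t=6.2592 [y] (7,3)
    t=6.6982 [x] (8,3)
    t=7.7335 [x] (9,3) — stop
  → r_2 = 7.7335
beam 3: φ=180°, α=105°
  cosα=-0.2588 sinα=0.9659 | (1,1) | tMaxX 2.0478 tMaxY 0.6419 | tΔX 3.8637 tΔY 1.0353
    t=0.6419 [y] (1,2)
    t=1.6771 [y] (1,3)
    t=2.0478 [x] (0,3) — stop
  → r_3 = 2.0478
beam 4: φ=270°, α=195°
  cosα=-0.9659 sinα=-0.2588 | (1,1) | tMaxX 0.5487 tMaxY 1.4682 | tΔX 1.0353 tΔY 3.8637
    t=0.5487 [x] (0,1) — stop
  → r_4 = 0.5487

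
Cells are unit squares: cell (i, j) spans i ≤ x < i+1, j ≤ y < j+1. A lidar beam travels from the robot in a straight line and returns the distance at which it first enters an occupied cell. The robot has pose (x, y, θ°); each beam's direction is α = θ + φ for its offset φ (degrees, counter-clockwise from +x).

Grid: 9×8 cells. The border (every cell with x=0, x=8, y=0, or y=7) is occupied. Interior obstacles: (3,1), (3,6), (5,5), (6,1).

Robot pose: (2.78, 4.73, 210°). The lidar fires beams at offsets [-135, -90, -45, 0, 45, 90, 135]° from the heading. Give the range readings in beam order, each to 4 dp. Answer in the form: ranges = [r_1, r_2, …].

beam 1: φ=-135°, α=75°
  dir = (cos 75°, sin 75°) = (0.2588, 0.9659); from cell (2,4)
  next x-line at t=0.8500, next y-line at t=0.2795; Δt_x=3.8637, Δt_y=1.0353
    y: enter (2,5) at t=0.2795
    x: enter (3,5) at t=0.8500
    y: enter (3,6) at t=1.3148 ← occupied
  → r_1 = 1.3148
beam 2: φ=-90°, α=120°
  dir = (cos 120°, sin 120°) = (-0.5000, 0.8660); from cell (2,4)
  next x-line at t=1.5600, next y-line at t=0.3118; Δt_x=2.0000, Δt_y=1.1547
    y: enter (2,5) at t=0.3118
    y: enter (2,6) at t=1.4665
    x: enter (1,6) at t=1.5600
    y: enter (1,7) at t=2.6212 ← occupied
  → r_2 = 2.6212
beam 3: φ=-45°, α=165°
  dir = (cos 165°, sin 165°) = (-0.9659, 0.2588); from cell (2,4)
  next x-line at t=0.8075, next y-line at t=1.0432; Δt_x=1.0353, Δt_y=3.8637
    x: enter (1,4) at t=0.8075
    y: enter (1,5) at t=1.0432
    x: enter (0,5) at t=1.8428 ← occupied
  → r_3 = 1.8428
beam 4: φ=0°, α=210°
  dir = (cos 210°, sin 210°) = (-0.8660, -0.5000); from cell (2,4)
  next x-line at t=0.9007, next y-line at t=1.4600; Δt_x=1.1547, Δt_y=2.0000
    x: enter (1,4) at t=0.9007
    y: enter (1,3) at t=1.4600
    x: enter (0,3) at t=2.0554 ← occupied
  → r_4 = 2.0554
beam 5: φ=45°, α=255°
  dir = (cos 255°, sin 255°) = (-0.2588, -0.9659); from cell (2,4)
  next x-line at t=3.0137, next y-line at t=0.7558; Δt_x=3.8637, Δt_y=1.0353
    y: enter (2,3) at t=0.7558
    y: enter (2,2) at t=1.7910
    y: enter (2,1) at t=2.8263
    x: enter (1,1) at t=3.0137
    y: enter (1,0) at t=3.8616 ← occupied
  → r_5 = 3.8616
beam 6: φ=90°, α=300°
  dir = (cos 300°, sin 300°) = (0.5000, -0.8660); from cell (2,4)
  next x-line at t=0.4400, next y-line at t=0.8429; Δt_x=2.0000, Δt_y=1.1547
    x: enter (3,4) at t=0.4400
    y: enter (3,3) at t=0.8429
    y: enter (3,2) at t=1.9976
    x: enter (4,2) at t=2.4400
    y: enter (4,1) at t=3.1523
    y: enter (4,0) at t=4.3070 ← occupied
  → r_6 = 4.3070
beam 7: φ=135°, α=345°
  dir = (cos 345°, sin 345°) = (0.9659, -0.2588); from cell (2,4)
  next x-line at t=0.2278, next y-line at t=2.8205; Δt_x=1.0353, Δt_y=3.8637
    x: enter (3,4) at t=0.2278
    x: enter (4,4) at t=1.2630
    x: enter (5,4) at t=2.2983
    y: enter (5,3) at t=2.8205
    x: enter (6,3) at t=3.3336
    x: enter (7,3) at t=4.3689
    x: enter (8,3) at t=5.4041 ← occupied
  → r_7 = 5.4041

ranges = [1.3148, 2.6212, 1.8428, 2.0554, 3.8616, 4.3070, 5.4041]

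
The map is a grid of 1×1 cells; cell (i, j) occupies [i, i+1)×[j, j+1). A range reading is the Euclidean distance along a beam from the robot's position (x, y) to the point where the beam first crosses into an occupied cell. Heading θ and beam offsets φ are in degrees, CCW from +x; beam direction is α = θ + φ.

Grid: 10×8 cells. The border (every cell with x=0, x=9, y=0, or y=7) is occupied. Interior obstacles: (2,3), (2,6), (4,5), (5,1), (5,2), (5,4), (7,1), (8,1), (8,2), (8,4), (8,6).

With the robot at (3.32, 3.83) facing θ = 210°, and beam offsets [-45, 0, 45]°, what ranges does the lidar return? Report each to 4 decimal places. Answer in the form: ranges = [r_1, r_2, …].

ranges = [0.3313, 0.3695, 2.9298]

beam 1: φ=-45°, α=165°
  direction (-0.9659, 0.2588); cell (3,3); t to first gridline: x 0.3313, y 0.6568 (then +1.0353 / +3.8637)
    (2,3) via x @ 0.3313  # hit
  → r_1 = 0.3313
beam 2: φ=0°, α=210°
  direction (-0.8660, -0.5000); cell (3,3); t to first gridline: x 0.3695, y 1.6600 (then +1.1547 / +2.0000)
    (2,3) via x @ 0.3695  # hit
  → r_2 = 0.3695
beam 3: φ=45°, α=255°
  direction (-0.2588, -0.9659); cell (3,3); t to first gridline: x 1.2364, y 0.8593 (then +3.8637 / +1.0353)
    (3,2) via y @ 0.8593
    (2,2) via x @ 1.2364
    (2,1) via y @ 1.8946
    (2,0) via y @ 2.9298  # hit
  → r_3 = 2.9298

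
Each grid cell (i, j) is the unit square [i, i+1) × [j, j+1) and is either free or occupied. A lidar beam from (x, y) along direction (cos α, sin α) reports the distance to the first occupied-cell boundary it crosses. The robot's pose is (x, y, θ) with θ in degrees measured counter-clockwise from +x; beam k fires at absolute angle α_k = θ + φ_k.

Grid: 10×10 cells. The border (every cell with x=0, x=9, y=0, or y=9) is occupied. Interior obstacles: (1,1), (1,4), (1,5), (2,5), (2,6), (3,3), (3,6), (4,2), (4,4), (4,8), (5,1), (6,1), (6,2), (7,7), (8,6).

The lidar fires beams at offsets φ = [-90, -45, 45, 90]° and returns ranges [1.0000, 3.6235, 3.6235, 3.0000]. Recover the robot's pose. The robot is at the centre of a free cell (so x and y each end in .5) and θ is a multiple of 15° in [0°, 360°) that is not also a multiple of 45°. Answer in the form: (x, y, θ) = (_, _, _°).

The pose lattice has 49·16 = 784 candidates. Test each by forward raycasting.
  (1.5, 3.5, 300°): beam 1 = 0.5774 ≠ 1.0000 ✗
  (7.5, 4.5, 345°): beam 1 = 1.9319 ≠ 1.0000 ✗
  (4.5, 5.5, 285°): beam 1 = 1.5529 ≠ 1.0000 ✗
  (5.5, 6.5, 285°): beam 1 = 1.5529 ≠ 1.0000 ✗
  …
  (4.5, 7.5, 300°): r_1=1.0000, r_2=3.6235, r_3=3.6235, r_4=3.0000 — all match ✓
Only this pose fits every beam.

(x, y, θ) = (4.5, 7.5, 300°)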